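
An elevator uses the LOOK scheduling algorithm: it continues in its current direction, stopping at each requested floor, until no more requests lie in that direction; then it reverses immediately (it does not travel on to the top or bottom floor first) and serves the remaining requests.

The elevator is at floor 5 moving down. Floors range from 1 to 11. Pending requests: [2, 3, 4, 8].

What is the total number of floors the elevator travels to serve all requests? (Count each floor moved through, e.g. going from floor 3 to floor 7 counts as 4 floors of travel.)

Start at floor 5 moving down, LOOK stop order: [4, 3, 2, 8]
  5 → 4: |4-5| = 1, total = 1
  4 → 3: |3-4| = 1, total = 2
  3 → 2: |2-3| = 1, total = 3
  2 → 8: |8-2| = 6, total = 9

Answer: 9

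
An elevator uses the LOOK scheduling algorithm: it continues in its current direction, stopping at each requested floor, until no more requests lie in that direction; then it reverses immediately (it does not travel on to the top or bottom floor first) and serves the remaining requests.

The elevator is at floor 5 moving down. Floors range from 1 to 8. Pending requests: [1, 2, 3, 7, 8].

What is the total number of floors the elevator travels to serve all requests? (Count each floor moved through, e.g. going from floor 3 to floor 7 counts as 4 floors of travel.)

Answer: 11

Derivation:
Start at floor 5 moving down, LOOK stop order: [3, 2, 1, 7, 8]
  5 → 3: |3-5| = 2, total = 2
  3 → 2: |2-3| = 1, total = 3
  2 → 1: |1-2| = 1, total = 4
  1 → 7: |7-1| = 6, total = 10
  7 → 8: |8-7| = 1, total = 11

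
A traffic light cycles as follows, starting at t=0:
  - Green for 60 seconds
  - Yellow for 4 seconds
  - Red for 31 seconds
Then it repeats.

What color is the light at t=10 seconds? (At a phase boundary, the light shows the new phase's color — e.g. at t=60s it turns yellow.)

Answer: green

Derivation:
Cycle length = 60 + 4 + 31 = 95s
t = 10, phase_t = 10 mod 95 = 10
10 < 60 (green end) → GREEN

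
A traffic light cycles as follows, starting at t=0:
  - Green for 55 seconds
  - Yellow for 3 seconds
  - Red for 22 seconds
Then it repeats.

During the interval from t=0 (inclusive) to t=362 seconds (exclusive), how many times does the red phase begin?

Answer: 4

Derivation:
Cycle = 55+3+22 = 80s
red phase starts at t = k*80 + 58 for k=0,1,2,...
Need k*80+58 < 362 → k < 3.800
k ∈ {0, ..., 3} → 4 starts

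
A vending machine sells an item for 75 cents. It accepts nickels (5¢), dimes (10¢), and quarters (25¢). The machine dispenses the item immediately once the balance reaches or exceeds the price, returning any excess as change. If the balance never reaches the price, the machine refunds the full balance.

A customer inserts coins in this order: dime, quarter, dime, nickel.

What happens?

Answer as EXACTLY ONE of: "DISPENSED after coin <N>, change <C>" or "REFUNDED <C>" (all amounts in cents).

Price: 75¢
Coin 1 (dime, 10¢): balance = 10¢
Coin 2 (quarter, 25¢): balance = 35¢
Coin 3 (dime, 10¢): balance = 45¢
Coin 4 (nickel, 5¢): balance = 50¢
All coins inserted, balance 50¢ < price 75¢ → REFUND 50¢

Answer: REFUNDED 50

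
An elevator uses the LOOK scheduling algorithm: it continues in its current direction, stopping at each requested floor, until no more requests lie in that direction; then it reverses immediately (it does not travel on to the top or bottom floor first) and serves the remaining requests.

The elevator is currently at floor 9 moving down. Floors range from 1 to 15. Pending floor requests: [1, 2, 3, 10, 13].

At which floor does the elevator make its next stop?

Current floor: 9, direction: down
Requests above: [10, 13]
Requests below: [1, 2, 3]
Moving down and requests lie below → nearest below is max([1, 2, 3]) = 3

Answer: 3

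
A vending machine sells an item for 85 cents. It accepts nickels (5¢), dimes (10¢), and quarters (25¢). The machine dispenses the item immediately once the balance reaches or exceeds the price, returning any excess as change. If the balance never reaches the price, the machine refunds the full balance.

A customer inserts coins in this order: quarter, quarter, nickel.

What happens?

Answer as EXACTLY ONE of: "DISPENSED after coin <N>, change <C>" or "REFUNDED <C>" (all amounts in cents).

Price: 85¢
Coin 1 (quarter, 25¢): balance = 25¢
Coin 2 (quarter, 25¢): balance = 50¢
Coin 3 (nickel, 5¢): balance = 55¢
All coins inserted, balance 55¢ < price 85¢ → REFUND 55¢

Answer: REFUNDED 55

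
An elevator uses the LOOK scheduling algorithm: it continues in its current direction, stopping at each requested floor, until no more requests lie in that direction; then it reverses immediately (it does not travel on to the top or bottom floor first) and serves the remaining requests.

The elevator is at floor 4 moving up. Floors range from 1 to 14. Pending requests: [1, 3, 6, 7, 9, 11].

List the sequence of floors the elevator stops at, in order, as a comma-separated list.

Current: 4, moving UP
Serve above first (ascending): [6, 7, 9, 11]
Then reverse, serve below (descending): [3, 1]

Answer: 6, 7, 9, 11, 3, 1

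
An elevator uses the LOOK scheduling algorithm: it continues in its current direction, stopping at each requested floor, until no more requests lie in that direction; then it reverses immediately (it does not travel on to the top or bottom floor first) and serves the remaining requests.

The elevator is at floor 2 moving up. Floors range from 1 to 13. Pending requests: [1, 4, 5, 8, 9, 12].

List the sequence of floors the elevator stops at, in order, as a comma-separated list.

Answer: 4, 5, 8, 9, 12, 1

Derivation:
Current: 2, moving UP
Serve above first (ascending): [4, 5, 8, 9, 12]
Then reverse, serve below (descending): [1]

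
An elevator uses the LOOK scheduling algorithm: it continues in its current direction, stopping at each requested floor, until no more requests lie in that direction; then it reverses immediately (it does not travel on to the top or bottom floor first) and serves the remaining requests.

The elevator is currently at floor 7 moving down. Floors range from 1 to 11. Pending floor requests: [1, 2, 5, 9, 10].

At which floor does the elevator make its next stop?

Answer: 5

Derivation:
Current floor: 7, direction: down
Requests above: [9, 10]
Requests below: [1, 2, 5]
Moving down and requests lie below → nearest below is max([1, 2, 5]) = 5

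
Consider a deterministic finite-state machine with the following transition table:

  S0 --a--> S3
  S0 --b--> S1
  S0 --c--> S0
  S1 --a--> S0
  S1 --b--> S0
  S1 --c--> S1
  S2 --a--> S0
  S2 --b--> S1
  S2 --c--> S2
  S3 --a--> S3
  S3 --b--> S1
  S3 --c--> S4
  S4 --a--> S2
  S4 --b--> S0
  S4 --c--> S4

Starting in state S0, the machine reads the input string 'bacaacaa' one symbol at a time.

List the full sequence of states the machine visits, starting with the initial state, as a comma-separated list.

Start: S0
  read 'b': S0 --b--> S1
  read 'a': S1 --a--> S0
  read 'c': S0 --c--> S0
  read 'a': S0 --a--> S3
  read 'a': S3 --a--> S3
  read 'c': S3 --c--> S4
  read 'a': S4 --a--> S2
  read 'a': S2 --a--> S0

Answer: S0, S1, S0, S0, S3, S3, S4, S2, S0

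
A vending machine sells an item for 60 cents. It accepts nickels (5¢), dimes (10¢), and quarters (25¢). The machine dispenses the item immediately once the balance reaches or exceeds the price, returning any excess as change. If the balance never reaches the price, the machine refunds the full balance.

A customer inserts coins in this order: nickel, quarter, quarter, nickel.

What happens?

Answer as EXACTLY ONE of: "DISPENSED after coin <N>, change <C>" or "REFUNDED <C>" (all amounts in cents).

Answer: DISPENSED after coin 4, change 0

Derivation:
Price: 60¢
Coin 1 (nickel, 5¢): balance = 5¢
Coin 2 (quarter, 25¢): balance = 30¢
Coin 3 (quarter, 25¢): balance = 55¢
Coin 4 (nickel, 5¢): balance = 60¢
  → balance >= price → DISPENSE, change = 60 - 60 = 0¢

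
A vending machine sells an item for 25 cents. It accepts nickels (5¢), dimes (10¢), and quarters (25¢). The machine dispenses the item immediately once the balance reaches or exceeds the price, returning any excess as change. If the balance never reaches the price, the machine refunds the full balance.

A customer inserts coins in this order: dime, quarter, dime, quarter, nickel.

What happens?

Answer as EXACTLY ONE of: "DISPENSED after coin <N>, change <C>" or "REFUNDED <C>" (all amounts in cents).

Price: 25¢
Coin 1 (dime, 10¢): balance = 10¢
Coin 2 (quarter, 25¢): balance = 35¢
  → balance >= price → DISPENSE, change = 35 - 25 = 10¢

Answer: DISPENSED after coin 2, change 10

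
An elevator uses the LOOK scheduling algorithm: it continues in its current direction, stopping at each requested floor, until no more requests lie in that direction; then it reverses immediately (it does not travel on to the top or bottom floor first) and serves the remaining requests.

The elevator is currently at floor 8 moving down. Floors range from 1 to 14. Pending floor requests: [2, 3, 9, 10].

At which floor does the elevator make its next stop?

Answer: 3

Derivation:
Current floor: 8, direction: down
Requests above: [9, 10]
Requests below: [2, 3]
Moving down and requests lie below → nearest below is max([2, 3]) = 3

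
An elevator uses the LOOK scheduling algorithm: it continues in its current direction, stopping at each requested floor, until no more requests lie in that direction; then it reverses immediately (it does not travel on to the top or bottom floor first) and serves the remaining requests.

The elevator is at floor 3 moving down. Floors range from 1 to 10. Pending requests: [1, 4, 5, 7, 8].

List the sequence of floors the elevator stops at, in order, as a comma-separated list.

Current: 3, moving DOWN
Serve below first (descending): [1]
Then reverse, serve above (ascending): [4, 5, 7, 8]

Answer: 1, 4, 5, 7, 8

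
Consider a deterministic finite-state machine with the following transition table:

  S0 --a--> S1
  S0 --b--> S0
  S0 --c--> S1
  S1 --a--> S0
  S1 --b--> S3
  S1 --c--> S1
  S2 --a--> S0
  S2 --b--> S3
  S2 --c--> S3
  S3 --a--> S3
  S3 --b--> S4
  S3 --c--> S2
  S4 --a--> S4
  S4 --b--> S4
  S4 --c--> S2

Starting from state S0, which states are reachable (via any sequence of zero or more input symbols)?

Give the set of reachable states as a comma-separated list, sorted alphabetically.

Answer: S0, S1, S2, S3, S4

Derivation:
BFS from S0:
  visit S0: S0--a-->S1 (new), S0--b-->S0 (seen), S0--c-->S1 (seen)
  visit S1: S1--a-->S0 (seen), S1--b-->S3 (new), S1--c-->S1 (seen)
  visit S3: S3--a-->S3 (seen), S3--b-->S4 (new), S3--c-->S2 (new)
  visit S4: S4--a-->S4 (seen), S4--b-->S4 (seen), S4--c-->S2 (seen)
  visit S2: S2--a-->S0 (seen), S2--b-->S3 (seen), S2--c-->S3 (seen)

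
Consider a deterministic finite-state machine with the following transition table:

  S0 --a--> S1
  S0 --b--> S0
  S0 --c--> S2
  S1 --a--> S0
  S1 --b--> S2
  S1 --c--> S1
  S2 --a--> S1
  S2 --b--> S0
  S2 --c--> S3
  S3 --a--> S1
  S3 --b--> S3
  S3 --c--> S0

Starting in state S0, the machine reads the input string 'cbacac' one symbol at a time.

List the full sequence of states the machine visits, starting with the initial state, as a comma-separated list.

Start: S0
  read 'c': S0 --c--> S2
  read 'b': S2 --b--> S0
  read 'a': S0 --a--> S1
  read 'c': S1 --c--> S1
  read 'a': S1 --a--> S0
  read 'c': S0 --c--> S2

Answer: S0, S2, S0, S1, S1, S0, S2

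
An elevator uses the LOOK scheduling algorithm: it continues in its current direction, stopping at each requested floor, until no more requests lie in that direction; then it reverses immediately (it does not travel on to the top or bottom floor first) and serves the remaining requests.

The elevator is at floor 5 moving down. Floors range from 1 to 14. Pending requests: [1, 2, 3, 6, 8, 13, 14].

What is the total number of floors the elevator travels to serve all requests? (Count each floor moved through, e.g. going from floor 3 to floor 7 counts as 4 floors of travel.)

Start at floor 5 moving down, LOOK stop order: [3, 2, 1, 6, 8, 13, 14]
  5 → 3: |3-5| = 2, total = 2
  3 → 2: |2-3| = 1, total = 3
  2 → 1: |1-2| = 1, total = 4
  1 → 6: |6-1| = 5, total = 9
  6 → 8: |8-6| = 2, total = 11
  8 → 13: |13-8| = 5, total = 16
  13 → 14: |14-13| = 1, total = 17

Answer: 17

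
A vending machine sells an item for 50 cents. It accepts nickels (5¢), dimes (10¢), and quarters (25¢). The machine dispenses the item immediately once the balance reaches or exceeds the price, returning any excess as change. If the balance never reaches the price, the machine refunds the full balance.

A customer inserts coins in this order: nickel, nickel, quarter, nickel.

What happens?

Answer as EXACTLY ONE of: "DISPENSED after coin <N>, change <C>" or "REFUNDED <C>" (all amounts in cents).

Answer: REFUNDED 40

Derivation:
Price: 50¢
Coin 1 (nickel, 5¢): balance = 5¢
Coin 2 (nickel, 5¢): balance = 10¢
Coin 3 (quarter, 25¢): balance = 35¢
Coin 4 (nickel, 5¢): balance = 40¢
All coins inserted, balance 40¢ < price 50¢ → REFUND 40¢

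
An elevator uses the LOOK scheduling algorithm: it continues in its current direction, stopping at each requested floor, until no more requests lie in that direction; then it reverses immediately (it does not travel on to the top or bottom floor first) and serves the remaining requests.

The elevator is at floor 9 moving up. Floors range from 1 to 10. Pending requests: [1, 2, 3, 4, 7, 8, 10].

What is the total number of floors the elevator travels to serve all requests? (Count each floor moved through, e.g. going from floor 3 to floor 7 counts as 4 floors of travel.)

Start at floor 9 moving up, LOOK stop order: [10, 8, 7, 4, 3, 2, 1]
  9 → 10: |10-9| = 1, total = 1
  10 → 8: |8-10| = 2, total = 3
  8 → 7: |7-8| = 1, total = 4
  7 → 4: |4-7| = 3, total = 7
  4 → 3: |3-4| = 1, total = 8
  3 → 2: |2-3| = 1, total = 9
  2 → 1: |1-2| = 1, total = 10

Answer: 10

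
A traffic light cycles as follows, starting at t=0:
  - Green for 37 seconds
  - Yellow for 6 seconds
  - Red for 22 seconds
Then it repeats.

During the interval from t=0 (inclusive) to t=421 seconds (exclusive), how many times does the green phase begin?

Cycle = 37+6+22 = 65s
green phase starts at t = k*65 + 0 for k=0,1,2,...
Need k*65+0 < 421 → k < 6.477
k ∈ {0, ..., 6} → 7 starts

Answer: 7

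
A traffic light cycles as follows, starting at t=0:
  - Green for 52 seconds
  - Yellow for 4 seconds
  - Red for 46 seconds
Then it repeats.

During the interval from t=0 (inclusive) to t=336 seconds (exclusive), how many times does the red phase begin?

Answer: 3

Derivation:
Cycle = 52+4+46 = 102s
red phase starts at t = k*102 + 56 for k=0,1,2,...
Need k*102+56 < 336 → k < 2.745
k ∈ {0, ..., 2} → 3 starts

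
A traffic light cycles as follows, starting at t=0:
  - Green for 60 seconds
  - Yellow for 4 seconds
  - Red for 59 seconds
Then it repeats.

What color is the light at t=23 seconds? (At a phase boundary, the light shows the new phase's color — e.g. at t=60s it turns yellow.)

Cycle length = 60 + 4 + 59 = 123s
t = 23, phase_t = 23 mod 123 = 23
23 < 60 (green end) → GREEN

Answer: green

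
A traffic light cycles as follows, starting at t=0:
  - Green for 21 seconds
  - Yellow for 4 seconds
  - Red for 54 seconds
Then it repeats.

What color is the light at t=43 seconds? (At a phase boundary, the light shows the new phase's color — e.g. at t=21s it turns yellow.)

Cycle length = 21 + 4 + 54 = 79s
t = 43, phase_t = 43 mod 79 = 43
43 >= 25 → RED

Answer: red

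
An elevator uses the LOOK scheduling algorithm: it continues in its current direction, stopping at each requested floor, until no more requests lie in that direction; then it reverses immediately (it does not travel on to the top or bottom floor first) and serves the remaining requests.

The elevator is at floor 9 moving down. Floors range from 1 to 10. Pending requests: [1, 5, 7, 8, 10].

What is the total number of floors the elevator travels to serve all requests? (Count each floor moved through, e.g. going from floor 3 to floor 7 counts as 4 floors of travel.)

Answer: 17

Derivation:
Start at floor 9 moving down, LOOK stop order: [8, 7, 5, 1, 10]
  9 → 8: |8-9| = 1, total = 1
  8 → 7: |7-8| = 1, total = 2
  7 → 5: |5-7| = 2, total = 4
  5 → 1: |1-5| = 4, total = 8
  1 → 10: |10-1| = 9, total = 17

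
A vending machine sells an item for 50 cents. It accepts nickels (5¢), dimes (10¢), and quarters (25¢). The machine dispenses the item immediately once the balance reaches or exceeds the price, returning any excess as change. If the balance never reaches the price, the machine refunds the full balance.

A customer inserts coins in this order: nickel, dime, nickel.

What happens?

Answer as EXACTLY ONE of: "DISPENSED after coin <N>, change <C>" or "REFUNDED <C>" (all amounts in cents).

Price: 50¢
Coin 1 (nickel, 5¢): balance = 5¢
Coin 2 (dime, 10¢): balance = 15¢
Coin 3 (nickel, 5¢): balance = 20¢
All coins inserted, balance 20¢ < price 50¢ → REFUND 20¢

Answer: REFUNDED 20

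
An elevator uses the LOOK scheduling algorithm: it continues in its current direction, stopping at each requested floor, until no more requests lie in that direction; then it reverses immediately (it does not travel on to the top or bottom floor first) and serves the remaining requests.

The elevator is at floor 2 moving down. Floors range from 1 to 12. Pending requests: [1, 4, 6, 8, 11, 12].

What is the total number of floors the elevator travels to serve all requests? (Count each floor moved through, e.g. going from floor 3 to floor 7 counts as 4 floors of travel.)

Answer: 12

Derivation:
Start at floor 2 moving down, LOOK stop order: [1, 4, 6, 8, 11, 12]
  2 → 1: |1-2| = 1, total = 1
  1 → 4: |4-1| = 3, total = 4
  4 → 6: |6-4| = 2, total = 6
  6 → 8: |8-6| = 2, total = 8
  8 → 11: |11-8| = 3, total = 11
  11 → 12: |12-11| = 1, total = 12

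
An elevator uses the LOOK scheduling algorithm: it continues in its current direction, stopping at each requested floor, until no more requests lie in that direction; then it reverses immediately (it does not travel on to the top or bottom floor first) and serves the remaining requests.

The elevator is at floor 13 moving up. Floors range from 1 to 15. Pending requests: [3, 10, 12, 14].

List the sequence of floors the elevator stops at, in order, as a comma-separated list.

Answer: 14, 12, 10, 3

Derivation:
Current: 13, moving UP
Serve above first (ascending): [14]
Then reverse, serve below (descending): [12, 10, 3]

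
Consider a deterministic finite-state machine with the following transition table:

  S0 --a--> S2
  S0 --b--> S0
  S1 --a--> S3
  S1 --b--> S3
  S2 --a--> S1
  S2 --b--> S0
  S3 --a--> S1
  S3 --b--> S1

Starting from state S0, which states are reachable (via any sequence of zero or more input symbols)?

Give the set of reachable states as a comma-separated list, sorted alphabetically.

Answer: S0, S1, S2, S3

Derivation:
BFS from S0:
  visit S0: S0--a-->S2 (new), S0--b-->S0 (seen)
  visit S2: S2--a-->S1 (new), S2--b-->S0 (seen)
  visit S1: S1--a-->S3 (new), S1--b-->S3 (seen)
  visit S3: S3--a-->S1 (seen), S3--b-->S1 (seen)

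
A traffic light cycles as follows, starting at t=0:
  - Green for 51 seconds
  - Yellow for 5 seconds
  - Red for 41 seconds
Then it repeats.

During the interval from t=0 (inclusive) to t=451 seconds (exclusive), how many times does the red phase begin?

Cycle = 51+5+41 = 97s
red phase starts at t = k*97 + 56 for k=0,1,2,...
Need k*97+56 < 451 → k < 4.072
k ∈ {0, ..., 4} → 5 starts

Answer: 5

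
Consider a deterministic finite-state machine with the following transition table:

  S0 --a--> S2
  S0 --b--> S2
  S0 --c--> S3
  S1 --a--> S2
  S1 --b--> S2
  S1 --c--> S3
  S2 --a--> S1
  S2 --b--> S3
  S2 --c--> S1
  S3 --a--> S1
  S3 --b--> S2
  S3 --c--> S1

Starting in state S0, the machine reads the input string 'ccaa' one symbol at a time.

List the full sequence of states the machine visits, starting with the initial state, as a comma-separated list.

Start: S0
  read 'c': S0 --c--> S3
  read 'c': S3 --c--> S1
  read 'a': S1 --a--> S2
  read 'a': S2 --a--> S1

Answer: S0, S3, S1, S2, S1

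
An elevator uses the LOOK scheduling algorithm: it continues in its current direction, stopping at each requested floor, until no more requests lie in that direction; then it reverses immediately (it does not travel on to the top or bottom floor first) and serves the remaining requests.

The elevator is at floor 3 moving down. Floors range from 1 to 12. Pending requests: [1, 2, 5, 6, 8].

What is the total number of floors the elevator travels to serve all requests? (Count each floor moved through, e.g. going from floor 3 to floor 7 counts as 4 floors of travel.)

Start at floor 3 moving down, LOOK stop order: [2, 1, 5, 6, 8]
  3 → 2: |2-3| = 1, total = 1
  2 → 1: |1-2| = 1, total = 2
  1 → 5: |5-1| = 4, total = 6
  5 → 6: |6-5| = 1, total = 7
  6 → 8: |8-6| = 2, total = 9

Answer: 9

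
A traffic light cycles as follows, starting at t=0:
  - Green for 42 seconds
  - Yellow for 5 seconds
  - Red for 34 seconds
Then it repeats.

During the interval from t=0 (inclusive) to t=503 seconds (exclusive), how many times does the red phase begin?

Cycle = 42+5+34 = 81s
red phase starts at t = k*81 + 47 for k=0,1,2,...
Need k*81+47 < 503 → k < 5.630
k ∈ {0, ..., 5} → 6 starts

Answer: 6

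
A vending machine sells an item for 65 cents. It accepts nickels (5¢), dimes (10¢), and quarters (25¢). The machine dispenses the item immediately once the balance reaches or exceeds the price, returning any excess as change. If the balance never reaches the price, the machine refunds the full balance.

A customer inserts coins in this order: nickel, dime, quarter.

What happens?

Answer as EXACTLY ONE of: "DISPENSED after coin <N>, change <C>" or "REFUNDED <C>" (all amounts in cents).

Answer: REFUNDED 40

Derivation:
Price: 65¢
Coin 1 (nickel, 5¢): balance = 5¢
Coin 2 (dime, 10¢): balance = 15¢
Coin 3 (quarter, 25¢): balance = 40¢
All coins inserted, balance 40¢ < price 65¢ → REFUND 40¢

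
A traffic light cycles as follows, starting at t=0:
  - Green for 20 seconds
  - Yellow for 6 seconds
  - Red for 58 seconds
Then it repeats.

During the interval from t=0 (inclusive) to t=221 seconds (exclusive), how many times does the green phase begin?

Cycle = 20+6+58 = 84s
green phase starts at t = k*84 + 0 for k=0,1,2,...
Need k*84+0 < 221 → k < 2.631
k ∈ {0, ..., 2} → 3 starts

Answer: 3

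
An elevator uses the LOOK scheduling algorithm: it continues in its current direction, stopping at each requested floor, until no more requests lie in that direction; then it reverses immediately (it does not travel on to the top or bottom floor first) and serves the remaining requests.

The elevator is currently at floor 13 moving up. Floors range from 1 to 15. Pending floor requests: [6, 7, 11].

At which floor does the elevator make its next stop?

Answer: 11

Derivation:
Current floor: 13, direction: up
Requests above: []
Requests below: [6, 7, 11]
Moving up but no requests above → reverse; nearest below is max([6, 7, 11]) = 11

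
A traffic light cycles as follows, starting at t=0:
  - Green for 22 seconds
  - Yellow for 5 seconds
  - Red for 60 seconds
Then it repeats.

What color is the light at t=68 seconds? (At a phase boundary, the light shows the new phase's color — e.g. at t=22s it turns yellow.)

Cycle length = 22 + 5 + 60 = 87s
t = 68, phase_t = 68 mod 87 = 68
68 >= 27 → RED

Answer: red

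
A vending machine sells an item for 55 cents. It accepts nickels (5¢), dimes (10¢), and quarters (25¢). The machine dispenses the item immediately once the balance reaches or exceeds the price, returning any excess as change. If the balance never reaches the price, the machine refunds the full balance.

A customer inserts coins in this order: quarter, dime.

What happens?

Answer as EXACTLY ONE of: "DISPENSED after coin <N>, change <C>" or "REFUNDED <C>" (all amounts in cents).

Price: 55¢
Coin 1 (quarter, 25¢): balance = 25¢
Coin 2 (dime, 10¢): balance = 35¢
All coins inserted, balance 35¢ < price 55¢ → REFUND 35¢

Answer: REFUNDED 35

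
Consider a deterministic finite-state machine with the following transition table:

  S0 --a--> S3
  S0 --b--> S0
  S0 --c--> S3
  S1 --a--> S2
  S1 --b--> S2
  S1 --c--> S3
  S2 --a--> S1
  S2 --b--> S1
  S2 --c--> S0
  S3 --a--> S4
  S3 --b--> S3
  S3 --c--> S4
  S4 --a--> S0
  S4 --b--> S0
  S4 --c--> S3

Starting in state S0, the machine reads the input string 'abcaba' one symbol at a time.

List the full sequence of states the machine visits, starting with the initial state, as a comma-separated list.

Start: S0
  read 'a': S0 --a--> S3
  read 'b': S3 --b--> S3
  read 'c': S3 --c--> S4
  read 'a': S4 --a--> S0
  read 'b': S0 --b--> S0
  read 'a': S0 --a--> S3

Answer: S0, S3, S3, S4, S0, S0, S3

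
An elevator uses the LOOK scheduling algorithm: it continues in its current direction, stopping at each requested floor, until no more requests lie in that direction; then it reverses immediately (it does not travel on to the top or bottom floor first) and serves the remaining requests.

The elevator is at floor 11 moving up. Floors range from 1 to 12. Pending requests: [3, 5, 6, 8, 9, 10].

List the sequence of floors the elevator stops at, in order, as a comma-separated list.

Current: 11, moving UP
Serve above first (ascending): []
Then reverse, serve below (descending): [10, 9, 8, 6, 5, 3]

Answer: 10, 9, 8, 6, 5, 3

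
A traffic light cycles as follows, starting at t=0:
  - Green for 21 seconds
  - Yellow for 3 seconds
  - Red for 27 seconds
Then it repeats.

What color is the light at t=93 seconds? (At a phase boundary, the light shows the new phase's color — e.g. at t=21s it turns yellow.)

Cycle length = 21 + 3 + 27 = 51s
t = 93, phase_t = 93 mod 51 = 42
42 >= 24 → RED

Answer: red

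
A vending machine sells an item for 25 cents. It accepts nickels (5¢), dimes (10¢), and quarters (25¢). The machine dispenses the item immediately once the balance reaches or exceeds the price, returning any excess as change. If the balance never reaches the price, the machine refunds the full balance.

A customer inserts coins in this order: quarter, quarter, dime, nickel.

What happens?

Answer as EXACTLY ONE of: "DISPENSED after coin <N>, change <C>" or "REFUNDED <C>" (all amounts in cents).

Price: 25¢
Coin 1 (quarter, 25¢): balance = 25¢
  → balance >= price → DISPENSE, change = 25 - 25 = 0¢

Answer: DISPENSED after coin 1, change 0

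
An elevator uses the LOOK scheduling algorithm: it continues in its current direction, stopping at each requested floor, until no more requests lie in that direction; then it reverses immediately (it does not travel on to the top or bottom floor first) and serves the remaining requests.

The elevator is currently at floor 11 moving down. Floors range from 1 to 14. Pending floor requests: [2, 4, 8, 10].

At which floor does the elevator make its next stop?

Answer: 10

Derivation:
Current floor: 11, direction: down
Requests above: []
Requests below: [2, 4, 8, 10]
Moving down and requests lie below → nearest below is max([2, 4, 8, 10]) = 10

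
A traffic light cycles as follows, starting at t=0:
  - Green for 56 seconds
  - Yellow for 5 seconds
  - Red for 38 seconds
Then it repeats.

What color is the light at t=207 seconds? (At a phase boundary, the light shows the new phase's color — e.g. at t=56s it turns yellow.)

Cycle length = 56 + 5 + 38 = 99s
t = 207, phase_t = 207 mod 99 = 9
9 < 56 (green end) → GREEN

Answer: green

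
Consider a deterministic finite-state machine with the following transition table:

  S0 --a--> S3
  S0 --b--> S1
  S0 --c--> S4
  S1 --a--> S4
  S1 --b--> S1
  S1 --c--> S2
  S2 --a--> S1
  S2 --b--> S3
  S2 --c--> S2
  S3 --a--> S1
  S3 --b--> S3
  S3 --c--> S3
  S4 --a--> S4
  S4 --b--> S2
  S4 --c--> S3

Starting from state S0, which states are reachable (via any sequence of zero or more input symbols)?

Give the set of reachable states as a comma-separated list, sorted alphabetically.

Answer: S0, S1, S2, S3, S4

Derivation:
BFS from S0:
  visit S0: S0--a-->S3 (new), S0--b-->S1 (new), S0--c-->S4 (new)
  visit S3: S3--a-->S1 (seen), S3--b-->S3 (seen), S3--c-->S3 (seen)
  visit S1: S1--a-->S4 (seen), S1--b-->S1 (seen), S1--c-->S2 (new)
  visit S4: S4--a-->S4 (seen), S4--b-->S2 (seen), S4--c-->S3 (seen)
  visit S2: S2--a-->S1 (seen), S2--b-->S3 (seen), S2--c-->S2 (seen)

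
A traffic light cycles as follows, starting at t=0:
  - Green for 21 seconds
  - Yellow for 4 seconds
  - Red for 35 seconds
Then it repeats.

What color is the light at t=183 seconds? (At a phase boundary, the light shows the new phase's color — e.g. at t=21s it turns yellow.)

Cycle length = 21 + 4 + 35 = 60s
t = 183, phase_t = 183 mod 60 = 3
3 < 21 (green end) → GREEN

Answer: green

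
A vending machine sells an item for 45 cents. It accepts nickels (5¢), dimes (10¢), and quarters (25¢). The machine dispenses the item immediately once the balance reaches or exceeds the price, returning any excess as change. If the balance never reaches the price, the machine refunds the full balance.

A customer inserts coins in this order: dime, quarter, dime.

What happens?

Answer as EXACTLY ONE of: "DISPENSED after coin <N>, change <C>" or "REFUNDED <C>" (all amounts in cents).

Answer: DISPENSED after coin 3, change 0

Derivation:
Price: 45¢
Coin 1 (dime, 10¢): balance = 10¢
Coin 2 (quarter, 25¢): balance = 35¢
Coin 3 (dime, 10¢): balance = 45¢
  → balance >= price → DISPENSE, change = 45 - 45 = 0¢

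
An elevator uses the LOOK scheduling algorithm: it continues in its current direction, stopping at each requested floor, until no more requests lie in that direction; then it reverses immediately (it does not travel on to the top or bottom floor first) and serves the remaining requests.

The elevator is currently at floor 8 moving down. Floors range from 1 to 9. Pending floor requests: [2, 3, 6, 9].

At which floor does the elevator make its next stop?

Answer: 6

Derivation:
Current floor: 8, direction: down
Requests above: [9]
Requests below: [2, 3, 6]
Moving down and requests lie below → nearest below is max([2, 3, 6]) = 6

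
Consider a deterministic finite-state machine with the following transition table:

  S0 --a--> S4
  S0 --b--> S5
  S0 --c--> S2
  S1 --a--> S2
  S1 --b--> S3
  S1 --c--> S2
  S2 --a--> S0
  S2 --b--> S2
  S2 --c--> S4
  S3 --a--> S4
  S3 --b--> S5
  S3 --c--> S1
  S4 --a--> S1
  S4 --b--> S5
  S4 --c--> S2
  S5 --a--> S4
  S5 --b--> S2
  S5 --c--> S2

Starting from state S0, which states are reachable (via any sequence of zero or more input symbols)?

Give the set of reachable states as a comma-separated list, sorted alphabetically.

BFS from S0:
  visit S0: S0--a-->S4 (new), S0--b-->S5 (new), S0--c-->S2 (new)
  visit S4: S4--a-->S1 (new), S4--b-->S5 (seen), S4--c-->S2 (seen)
  visit S5: S5--a-->S4 (seen), S5--b-->S2 (seen), S5--c-->S2 (seen)
  visit S2: S2--a-->S0 (seen), S2--b-->S2 (seen), S2--c-->S4 (seen)
  visit S1: S1--a-->S2 (seen), S1--b-->S3 (new), S1--c-->S2 (seen)
  visit S3: S3--a-->S4 (seen), S3--b-->S5 (seen), S3--c-->S1 (seen)

Answer: S0, S1, S2, S3, S4, S5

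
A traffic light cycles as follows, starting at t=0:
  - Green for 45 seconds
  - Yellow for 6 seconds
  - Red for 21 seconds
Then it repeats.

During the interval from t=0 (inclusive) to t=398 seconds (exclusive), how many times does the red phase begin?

Cycle = 45+6+21 = 72s
red phase starts at t = k*72 + 51 for k=0,1,2,...
Need k*72+51 < 398 → k < 4.819
k ∈ {0, ..., 4} → 5 starts

Answer: 5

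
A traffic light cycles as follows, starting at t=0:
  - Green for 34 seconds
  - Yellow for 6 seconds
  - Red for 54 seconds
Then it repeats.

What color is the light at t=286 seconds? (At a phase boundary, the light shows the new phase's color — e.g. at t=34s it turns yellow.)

Cycle length = 34 + 6 + 54 = 94s
t = 286, phase_t = 286 mod 94 = 4
4 < 34 (green end) → GREEN

Answer: green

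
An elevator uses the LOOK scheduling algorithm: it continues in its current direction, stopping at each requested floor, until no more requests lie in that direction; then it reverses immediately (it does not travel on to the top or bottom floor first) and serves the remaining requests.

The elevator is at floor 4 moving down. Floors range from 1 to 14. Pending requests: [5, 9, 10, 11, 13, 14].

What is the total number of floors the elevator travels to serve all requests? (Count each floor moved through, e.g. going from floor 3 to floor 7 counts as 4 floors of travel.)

Start at floor 4 moving down, LOOK stop order: [5, 9, 10, 11, 13, 14]
  4 → 5: |5-4| = 1, total = 1
  5 → 9: |9-5| = 4, total = 5
  9 → 10: |10-9| = 1, total = 6
  10 → 11: |11-10| = 1, total = 7
  11 → 13: |13-11| = 2, total = 9
  13 → 14: |14-13| = 1, total = 10

Answer: 10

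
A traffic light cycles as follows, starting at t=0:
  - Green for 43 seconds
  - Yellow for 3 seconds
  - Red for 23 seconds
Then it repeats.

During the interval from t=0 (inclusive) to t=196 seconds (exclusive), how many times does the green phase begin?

Cycle = 43+3+23 = 69s
green phase starts at t = k*69 + 0 for k=0,1,2,...
Need k*69+0 < 196 → k < 2.841
k ∈ {0, ..., 2} → 3 starts

Answer: 3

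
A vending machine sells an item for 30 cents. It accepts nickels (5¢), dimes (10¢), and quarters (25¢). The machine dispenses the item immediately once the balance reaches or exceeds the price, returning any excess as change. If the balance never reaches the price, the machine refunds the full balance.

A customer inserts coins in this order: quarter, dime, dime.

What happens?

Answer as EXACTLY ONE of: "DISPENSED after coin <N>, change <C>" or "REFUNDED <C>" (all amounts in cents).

Answer: DISPENSED after coin 2, change 5

Derivation:
Price: 30¢
Coin 1 (quarter, 25¢): balance = 25¢
Coin 2 (dime, 10¢): balance = 35¢
  → balance >= price → DISPENSE, change = 35 - 30 = 5¢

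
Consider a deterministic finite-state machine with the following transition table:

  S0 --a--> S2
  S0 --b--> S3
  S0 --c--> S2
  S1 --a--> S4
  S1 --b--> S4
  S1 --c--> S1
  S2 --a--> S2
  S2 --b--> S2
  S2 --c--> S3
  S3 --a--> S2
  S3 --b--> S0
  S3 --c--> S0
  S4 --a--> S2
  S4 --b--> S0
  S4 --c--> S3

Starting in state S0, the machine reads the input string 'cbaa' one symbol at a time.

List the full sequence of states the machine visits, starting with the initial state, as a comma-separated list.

Answer: S0, S2, S2, S2, S2

Derivation:
Start: S0
  read 'c': S0 --c--> S2
  read 'b': S2 --b--> S2
  read 'a': S2 --a--> S2
  read 'a': S2 --a--> S2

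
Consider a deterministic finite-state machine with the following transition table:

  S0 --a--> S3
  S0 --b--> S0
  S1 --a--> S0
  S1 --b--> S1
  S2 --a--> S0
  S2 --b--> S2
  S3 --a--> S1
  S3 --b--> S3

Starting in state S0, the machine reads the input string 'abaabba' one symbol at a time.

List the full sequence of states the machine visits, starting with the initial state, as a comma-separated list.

Answer: S0, S3, S3, S1, S0, S0, S0, S3

Derivation:
Start: S0
  read 'a': S0 --a--> S3
  read 'b': S3 --b--> S3
  read 'a': S3 --a--> S1
  read 'a': S1 --a--> S0
  read 'b': S0 --b--> S0
  read 'b': S0 --b--> S0
  read 'a': S0 --a--> S3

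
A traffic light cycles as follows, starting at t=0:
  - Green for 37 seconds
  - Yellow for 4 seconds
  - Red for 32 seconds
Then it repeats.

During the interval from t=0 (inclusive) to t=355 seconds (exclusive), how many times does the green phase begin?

Answer: 5

Derivation:
Cycle = 37+4+32 = 73s
green phase starts at t = k*73 + 0 for k=0,1,2,...
Need k*73+0 < 355 → k < 4.863
k ∈ {0, ..., 4} → 5 starts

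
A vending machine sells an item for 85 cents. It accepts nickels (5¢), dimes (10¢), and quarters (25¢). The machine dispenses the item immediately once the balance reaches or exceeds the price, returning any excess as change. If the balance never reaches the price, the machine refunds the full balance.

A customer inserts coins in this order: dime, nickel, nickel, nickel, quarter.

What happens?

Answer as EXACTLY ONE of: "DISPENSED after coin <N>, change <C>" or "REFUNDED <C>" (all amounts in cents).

Price: 85¢
Coin 1 (dime, 10¢): balance = 10¢
Coin 2 (nickel, 5¢): balance = 15¢
Coin 3 (nickel, 5¢): balance = 20¢
Coin 4 (nickel, 5¢): balance = 25¢
Coin 5 (quarter, 25¢): balance = 50¢
All coins inserted, balance 50¢ < price 85¢ → REFUND 50¢

Answer: REFUNDED 50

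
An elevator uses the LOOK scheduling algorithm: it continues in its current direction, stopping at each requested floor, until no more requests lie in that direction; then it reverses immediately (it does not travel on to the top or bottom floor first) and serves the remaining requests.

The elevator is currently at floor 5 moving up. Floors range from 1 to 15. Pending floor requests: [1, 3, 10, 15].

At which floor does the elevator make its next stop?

Current floor: 5, direction: up
Requests above: [10, 15]
Requests below: [1, 3]
Moving up and requests lie above → nearest above is min([10, 15]) = 10

Answer: 10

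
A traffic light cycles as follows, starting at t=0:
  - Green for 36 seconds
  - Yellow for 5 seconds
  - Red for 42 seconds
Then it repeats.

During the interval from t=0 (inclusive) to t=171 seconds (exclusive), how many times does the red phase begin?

Answer: 2

Derivation:
Cycle = 36+5+42 = 83s
red phase starts at t = k*83 + 41 for k=0,1,2,...
Need k*83+41 < 171 → k < 1.566
k ∈ {0, ..., 1} → 2 starts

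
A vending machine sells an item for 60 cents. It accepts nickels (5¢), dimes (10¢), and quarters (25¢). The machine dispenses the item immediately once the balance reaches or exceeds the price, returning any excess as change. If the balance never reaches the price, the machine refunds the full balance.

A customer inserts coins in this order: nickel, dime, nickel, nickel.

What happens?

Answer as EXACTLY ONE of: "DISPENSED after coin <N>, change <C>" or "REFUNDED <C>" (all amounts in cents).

Price: 60¢
Coin 1 (nickel, 5¢): balance = 5¢
Coin 2 (dime, 10¢): balance = 15¢
Coin 3 (nickel, 5¢): balance = 20¢
Coin 4 (nickel, 5¢): balance = 25¢
All coins inserted, balance 25¢ < price 60¢ → REFUND 25¢

Answer: REFUNDED 25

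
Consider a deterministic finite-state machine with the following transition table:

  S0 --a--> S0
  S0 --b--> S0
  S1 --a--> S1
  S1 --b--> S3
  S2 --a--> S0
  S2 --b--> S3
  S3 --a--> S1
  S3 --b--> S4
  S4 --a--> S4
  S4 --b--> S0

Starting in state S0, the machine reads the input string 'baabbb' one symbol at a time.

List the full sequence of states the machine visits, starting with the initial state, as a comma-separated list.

Start: S0
  read 'b': S0 --b--> S0
  read 'a': S0 --a--> S0
  read 'a': S0 --a--> S0
  read 'b': S0 --b--> S0
  read 'b': S0 --b--> S0
  read 'b': S0 --b--> S0

Answer: S0, S0, S0, S0, S0, S0, S0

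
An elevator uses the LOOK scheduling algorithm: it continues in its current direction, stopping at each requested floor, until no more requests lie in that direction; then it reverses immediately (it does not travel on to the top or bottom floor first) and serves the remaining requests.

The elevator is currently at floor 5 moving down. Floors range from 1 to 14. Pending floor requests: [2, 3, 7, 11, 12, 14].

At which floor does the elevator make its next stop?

Answer: 3

Derivation:
Current floor: 5, direction: down
Requests above: [7, 11, 12, 14]
Requests below: [2, 3]
Moving down and requests lie below → nearest below is max([2, 3]) = 3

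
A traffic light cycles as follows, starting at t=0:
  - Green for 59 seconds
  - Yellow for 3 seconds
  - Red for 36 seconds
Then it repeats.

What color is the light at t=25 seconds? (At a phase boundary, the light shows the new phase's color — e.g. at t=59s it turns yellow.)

Answer: green

Derivation:
Cycle length = 59 + 3 + 36 = 98s
t = 25, phase_t = 25 mod 98 = 25
25 < 59 (green end) → GREEN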